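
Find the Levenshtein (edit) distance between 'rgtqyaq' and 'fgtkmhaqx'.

Let D[i][j] be the edit distance between the first i characters of 'rgtqyaq' and the first j characters of 'fgtkmhaqx', with D[i][0] = i, D[0][j] = j, and D[i][j] = D[i-1][j-1] if the characters match, else 1 + min(D[i-1][j], D[i][j-1], D[i-1][j-1]). Filling the table (rows: prefixes of 'rgtqyaq', columns: prefixes of 'fgtkmhaqx'):
     ε  f  g  t  k  m  h  a  q  x
  ε  0  1  2  3  4  5  6  7  8  9
  r  1  1  2  3  4  5  6  7  8  9
  g  2  2  1  2  3  4  5  6  7  8
  t  3  3  2  1  2  3  4  5  6  7
  q  4  4  3  2  2  3  4  5  5  6
  y  5  5  4  3  3  3  4  5  6  6
  a  6  6  5  4  4  4  4  4  5  6
  q  7  7  6  5  5  5  5  5  4  5
The bottom-right entry gives D[7][9] = 5, so no sequence of fewer than 5 edits works. Backtracking through the table gives one optimal edit sequence (5 edits):
  rgtqyaq → fgtqyaq (sub r→f @1)
  fgtqyaq → fgtkqyaq (ins k @4)
  fgtkqyaq → fgtkmyaq (sub q→m @5)
  fgtkmyaq → fgtkmhaq (sub y→h @6)
  fgtkmhaq → fgtkmhaqx (ins x @9)
Edit distance = 5.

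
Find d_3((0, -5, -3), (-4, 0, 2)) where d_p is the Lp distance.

(Σ|x_i - y_i|^3)^(1/3) = (|0 - (-4)|^3 + |-5 - 0|^3 + |-3 - 2|^3)^(1/3)
= (4^3 + 5^3 + 5^3)^(1/3) = (64 + 125 + 125)^(1/3) = (314)^(1/3) ≈ 6.7969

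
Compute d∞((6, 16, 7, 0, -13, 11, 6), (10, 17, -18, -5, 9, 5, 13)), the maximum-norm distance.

max(|x_i - y_i|) = max(|6 - 10|, |16 - 17|, |7 - (-18)|, |0 - (-5)|, |-13 - 9|, |11 - 5|, |6 - 13|) = max(4, 1, 25, 5, 22, 6, 7) = 25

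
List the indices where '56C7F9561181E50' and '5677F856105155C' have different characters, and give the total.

Differing positions: 3, 6, 10, 11, 13, 15. Hamming distance = 6.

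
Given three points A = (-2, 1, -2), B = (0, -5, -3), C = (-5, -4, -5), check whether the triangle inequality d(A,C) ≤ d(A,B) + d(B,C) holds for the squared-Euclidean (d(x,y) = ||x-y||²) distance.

d(A,B) = 2² + 6² + 1² = 41, d(B,C) = 5² + 1² + 2² = 30, d(A,C) = 3² + 5² + 3² = 43.
d(A,C) = 43 ≤ 41 + 30 = 71. Triangle inequality is satisfied.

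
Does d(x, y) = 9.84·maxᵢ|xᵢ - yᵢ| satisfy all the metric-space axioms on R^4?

Yes. The L∞ (Chebyshev) norm induces a metric on R^4, and multiplying a metric by a positive constant 9.84 > 0 preserves all four axioms: non-negativity (9.84·||x-y|| ≥ 0), identity (9.84·||x-y|| = 0 ⟺ ||x-y|| = 0 ⟺ x = y), symmetry (||x-y|| = ||y-x||), and the triangle inequality (9.84·||x-z|| ≤ 9.84·||x-y|| + 9.84·||y-z||). So d is a metric.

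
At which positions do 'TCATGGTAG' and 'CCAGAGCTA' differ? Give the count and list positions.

Differing positions: 1, 4, 5, 7, 8, 9. Hamming distance = 6.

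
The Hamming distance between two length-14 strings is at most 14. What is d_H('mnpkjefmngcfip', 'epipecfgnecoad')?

Differing positions: 1, 2, 3, 4, 5, 6, 8, 10, 12, 13, 14. Hamming distance = 11. The maximum possible Hamming distance for length-14 strings is 14, so d_H/14 = 11/14 ≈ 0.7857.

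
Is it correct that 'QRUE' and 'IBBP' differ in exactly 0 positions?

Differing positions: 1, 2, 3, 4. Hamming distance = 4, so the claim that d_H = 0 is false.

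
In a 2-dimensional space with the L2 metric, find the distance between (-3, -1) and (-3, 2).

(Σ|x_i - y_i|^2)^(1/2) = (|-3 - (-3)|^2 + |-1 - 2|^2)^(1/2)
= (0^2 + 3^2)^(1/2) = (0 + 9)^(1/2) = (9)^(1/2) = 3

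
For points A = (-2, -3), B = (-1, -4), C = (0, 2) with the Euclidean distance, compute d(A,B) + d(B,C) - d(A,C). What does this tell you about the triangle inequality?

d(A,B) = √(1² + 1²) = √2 ≈ 1.4142, d(B,C) = √(1² + 6²) = √37 ≈ 6.0828, d(A,C) = √(2² + 5²) = √29 ≈ 5.3852.
d(A,B) + d(B,C) - d(A,C) = 1.4142 + 6.0828 - 5.3852 = 7.497 - 5.3852 = 2.1118 (to 4 decimal places). This is ≥ 0, so the triangle inequality holds for these points.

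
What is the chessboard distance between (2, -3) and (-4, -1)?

max(|x_i - y_i|) = max(|2 - (-4)|, |-3 - (-1)|) = max(6, 2) = 6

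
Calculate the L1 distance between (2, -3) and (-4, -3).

Σ|x_i - y_i| = |2 - (-4)| + |-3 - (-3)| = 6 + 0 = 6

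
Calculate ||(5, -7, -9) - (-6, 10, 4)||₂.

√(Σ(x_i - y_i)²) = √((5 - (-6))² + (-7 - 10)² + (-9 - 4)²)
= √(11² + (-17)² + (-13)²) = √(121 + 289 + 169) = √579 ≈ 24.0624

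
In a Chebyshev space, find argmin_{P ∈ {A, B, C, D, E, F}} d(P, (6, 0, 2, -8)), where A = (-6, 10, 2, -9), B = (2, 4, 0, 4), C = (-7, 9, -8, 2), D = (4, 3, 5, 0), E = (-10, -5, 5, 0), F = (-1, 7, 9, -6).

Distances: d(A) = 12, d(B) = 12, d(C) = 13, d(D) = 8, d(E) = 16, d(F) = 7. Nearest: F = (-1, 7, 9, -6) with distance 7.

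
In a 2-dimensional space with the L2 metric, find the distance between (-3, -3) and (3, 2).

(Σ|x_i - y_i|^2)^(1/2) = (|-3 - 3|^2 + |-3 - 2|^2)^(1/2)
= (6^2 + 5^2)^(1/2) = (36 + 25)^(1/2) = (61)^(1/2) ≈ 7.8102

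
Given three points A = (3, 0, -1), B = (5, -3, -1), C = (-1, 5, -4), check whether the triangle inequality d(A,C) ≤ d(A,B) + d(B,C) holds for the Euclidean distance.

d(A,B) = √(2² + 3² + 0²) = √13 ≈ 3.6056, d(B,C) = √(6² + 8² + 3²) = √109 ≈ 10.4403, d(A,C) = √(4² + 5² + 3²) = √50 ≈ 7.0711.
d(A,C) ≈ 7.0711 ≤ 3.6056 + 10.4403 = 14.0459. Triangle inequality is satisfied.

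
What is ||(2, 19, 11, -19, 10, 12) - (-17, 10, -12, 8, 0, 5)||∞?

max(|x_i - y_i|) = max(|2 - (-17)|, |19 - 10|, |11 - (-12)|, |-19 - 8|, |10 - 0|, |12 - 5|) = max(19, 9, 23, 27, 10, 7) = 27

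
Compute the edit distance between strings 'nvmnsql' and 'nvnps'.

Let D[i][j] be the edit distance between the first i characters of 'nvmnsql' and the first j characters of 'nvnps', with D[i][0] = i, D[0][j] = j, and D[i][j] = D[i-1][j-1] if the characters match, else 1 + min(D[i-1][j], D[i][j-1], D[i-1][j-1]). Filling the table (rows: prefixes of 'nvmnsql', columns: prefixes of 'nvnps'):
     ε  n  v  n  p  s
  ε  0  1  2  3  4  5
  n  1  0  1  2  3  4
  v  2  1  0  1  2  3
  m  3  2  1  1  2  3
  n  4  3  2  1  2  3
  s  5  4  3  2  2  2
  q  6  5  4  3  3  3
  l  7  6  5  4  4  4
The bottom-right entry gives D[7][5] = 4, so no sequence of fewer than 4 edits works. Backtracking through the table gives one optimal edit sequence (4 edits):
  nvmnsql → nvnsql (del m @3)
  nvnsql → nvnql (del s @4)
  nvnql → nvnpl (sub q→p @4)
  nvnpl → nvnps (sub l→s @5)
Edit distance = 4.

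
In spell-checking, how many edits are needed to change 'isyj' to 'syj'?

Let D[i][j] be the edit distance between the first i characters of 'isyj' and the first j characters of 'syj', with D[i][0] = i, D[0][j] = j, and D[i][j] = D[i-1][j-1] if the characters match, else 1 + min(D[i-1][j], D[i][j-1], D[i-1][j-1]). Filling the table (rows: prefixes of 'isyj', columns: prefixes of 'syj'):
     ε  s  y  j
  ε  0  1  2  3
  i  1  1  2  3
  s  2  1  2  3
  y  3  2  1  2
  j  4  3  2  1
The bottom-right entry gives D[4][3] = 1, so no sequence of fewer than 1 edit works. Backtracking through the table gives one optimal edit sequence (1 edit):
  isyj → syj (del i @1)
Edit distance = 1.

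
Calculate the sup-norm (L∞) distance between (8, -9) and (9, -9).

max(|x_i - y_i|) = max(|8 - 9|, |-9 - (-9)|) = max(1, 0) = 1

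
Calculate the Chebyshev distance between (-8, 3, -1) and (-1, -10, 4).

max(|x_i - y_i|) = max(|-8 - (-1)|, |3 - (-10)|, |-1 - 4|) = max(7, 13, 5) = 13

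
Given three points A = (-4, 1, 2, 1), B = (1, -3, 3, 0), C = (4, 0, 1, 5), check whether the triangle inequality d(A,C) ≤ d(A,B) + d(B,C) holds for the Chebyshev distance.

d(A,B) = max(5, 4, 1, 1) = 5, d(B,C) = max(3, 3, 2, 5) = 5, d(A,C) = max(8, 1, 1, 4) = 8.
d(A,C) = 8 ≤ 5 + 5 = 10. Triangle inequality is satisfied.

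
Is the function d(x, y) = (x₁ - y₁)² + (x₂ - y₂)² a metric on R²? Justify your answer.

No. The squared Euclidean distance fails the triangle inequality. Counterexample: x = (0, 0), y = (2, 2), z = (4, 4). d(x,z) = 4² + 4² = 32, but d(x,y) + d(y,z) = (2² + 2²) + (2² + 2²) = 8 + 8 = 16. Since 32 > 16, the triangle inequality is violated. (Note: √d, the ordinary Euclidean distance, IS a metric.)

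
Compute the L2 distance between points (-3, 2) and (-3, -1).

(Σ|x_i - y_i|^2)^(1/2) = (|-3 - (-3)|^2 + |2 - (-1)|^2)^(1/2)
= (0^2 + 3^2)^(1/2) = (0 + 9)^(1/2) = (9)^(1/2) = 3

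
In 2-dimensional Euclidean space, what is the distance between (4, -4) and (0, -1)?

√(Σ(x_i - y_i)²) = √((4 - 0)² + (-4 - (-1))²)
= √(4² + (-3)²) = √(16 + 9) = √25 = 5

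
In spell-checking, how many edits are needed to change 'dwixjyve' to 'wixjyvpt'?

Let D[i][j] be the edit distance between the first i characters of 'dwixjyve' and the first j characters of 'wixjyvpt', with D[i][0] = i, D[0][j] = j, and D[i][j] = D[i-1][j-1] if the characters match, else 1 + min(D[i-1][j], D[i][j-1], D[i-1][j-1]). Filling the table (rows: prefixes of 'dwixjyve', columns: prefixes of 'wixjyvpt'):
     ε  w  i  x  j  y  v  p  t
  ε  0  1  2  3  4  5  6  7  8
  d  1  1  2  3  4  5  6  7  8
  w  2  1  2  3  4  5  6  7  8
  i  3  2  1  2  3  4  5  6  7
  x  4  3  2  1  2  3  4  5  6
  j  5  4  3  2  1  2  3  4  5
  y  6  5  4  3  2  1  2  3  4
  v  7  6  5  4  3  2  1  2  3
  e  8  7  6  5  4  3  2  2  3
The bottom-right entry gives D[8][8] = 3, so no sequence of fewer than 3 edits works. Backtracking through the table gives one optimal edit sequence (3 edits):
  dwixjyve → wixjyve (del d @1)
  wixjyve → wixjyvpe (ins p @7)
  wixjyvpe → wixjyvpt (sub e→t @8)
Edit distance = 3.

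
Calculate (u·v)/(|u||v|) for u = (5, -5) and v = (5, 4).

With u = (5, -5), v = (5, 4):
u·v = 5·5 + (-5)·4 = 25 + (-20) = 5.
|u| = √(5² + (-5)²) = √50, |v| = √(5² + 4²) = √41, so |u||v| = √(50·41) = √2050.
cos θ = (u·v)/(|u||v|) = 5/√2050 ≈ 0.1104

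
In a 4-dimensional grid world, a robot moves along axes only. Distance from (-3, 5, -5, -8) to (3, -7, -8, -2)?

Σ|x_i - y_i| = |-3 - 3| + |5 - (-7)| + |-5 - (-8)| + |-8 - (-2)| = 6 + 12 + 3 + 6 = 27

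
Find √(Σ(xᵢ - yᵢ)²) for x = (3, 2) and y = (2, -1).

√(Σ(x_i - y_i)²) = √((3 - 2)² + (2 - (-1))²)
= √(1² + 3²) = √(1 + 9) = √10 ≈ 3.1623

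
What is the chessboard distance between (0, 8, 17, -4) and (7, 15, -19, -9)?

max(|x_i - y_i|) = max(|0 - 7|, |8 - 15|, |17 - (-19)|, |-4 - (-9)|) = max(7, 7, 36, 5) = 36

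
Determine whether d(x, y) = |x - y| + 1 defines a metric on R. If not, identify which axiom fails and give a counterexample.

No. d fails identity of indiscernibles (specifically d(x,x) = 0): d(-7, -7) = |-7 - (-7)| + 1 = 0 + 1 = 1 ≠ 0.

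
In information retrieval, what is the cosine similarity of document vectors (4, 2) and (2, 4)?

With u = (4, 2), v = (2, 4):
u·v = 4·2 + 2·4 = 8 + 8 = 16.
|u| = √(4² + 2²) = √20, |v| = √(2² + 4²) = √20, so |u||v| = √(20·20) = √400 = 20.
cos θ = (u·v)/(|u||v|) = 16/20 = 0.8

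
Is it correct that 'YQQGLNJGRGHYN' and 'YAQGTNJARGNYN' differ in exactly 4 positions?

Differing positions: 2, 5, 8, 11. Hamming distance = 4, so the claim is true.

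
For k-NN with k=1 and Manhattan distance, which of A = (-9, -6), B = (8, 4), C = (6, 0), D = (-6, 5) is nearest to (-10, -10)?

Distances: d(A) = 5, d(B) = 32, d(C) = 26, d(D) = 19. Nearest: A = (-9, -6) with distance 5.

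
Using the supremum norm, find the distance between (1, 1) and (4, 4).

max(|x_i - y_i|) = max(|1 - 4|, |1 - 4|) = max(3, 3) = 3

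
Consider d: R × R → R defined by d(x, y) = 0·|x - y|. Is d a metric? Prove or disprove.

No. With c = 0, d(x,y) = 0 for all x, y. This fails identity of indiscernibles: d(7, 16) = 0 but 7 ≠ 16.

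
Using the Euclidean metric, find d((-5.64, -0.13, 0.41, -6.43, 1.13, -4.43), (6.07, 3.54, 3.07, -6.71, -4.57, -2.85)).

√(Σ(x_i - y_i)²) = √((-5.64 - 6.07)² + (-0.13 - 3.54)² + (0.41 - 3.07)² + (-6.43 - (-6.71))² + (1.13 - (-4.57))² + (-4.43 - (-2.85))²)
= √((-11.71)² + (-3.67)² + (-2.66)² + 0.28² + 5.7² + (-1.58)²) = √(137.1241 + 13.4689 + 7.0756 + 0.0784 + 32.49 + 2.4964) = √192.7334 ≈ 13.8828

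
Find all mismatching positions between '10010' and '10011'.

Differing positions: 5. Hamming distance = 1.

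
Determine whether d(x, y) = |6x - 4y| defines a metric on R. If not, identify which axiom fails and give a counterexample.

No. d fails symmetry: d(2, 1) = |6·2 - 4·1| = |8| = 8, but d(1, 2) = |6·1 - 4·2| = |-2| = 2. Since 8 ≠ 2, d(x,y) ≠ d(y,x) in general.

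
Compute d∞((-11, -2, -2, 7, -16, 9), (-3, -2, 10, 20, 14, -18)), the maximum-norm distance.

max(|x_i - y_i|) = max(|-11 - (-3)|, |-2 - (-2)|, |-2 - 10|, |7 - 20|, |-16 - 14|, |9 - (-18)|) = max(8, 0, 12, 13, 30, 27) = 30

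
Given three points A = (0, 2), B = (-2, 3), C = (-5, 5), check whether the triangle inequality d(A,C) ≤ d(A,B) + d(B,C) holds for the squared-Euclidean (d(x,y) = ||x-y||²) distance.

d(A,B) = 2² + 1² = 5, d(B,C) = 3² + 2² = 13, d(A,C) = 5² + 3² = 34.
d(A,C) = 34 > 5 + 13 = 18. Triangle inequality is VIOLATED. (Squared-Euclidean is not a metric — this is a counterexample.)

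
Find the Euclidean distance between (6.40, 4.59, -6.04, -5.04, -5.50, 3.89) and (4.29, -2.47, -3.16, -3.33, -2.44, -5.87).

√(Σ(x_i - y_i)²) = √((6.4 - 4.29)² + (4.59 - (-2.47))² + (-6.04 - (-3.16))² + (-5.04 - (-3.33))² + (-5.5 - (-2.44))² + (3.89 - (-5.87))²)
= √(2.11² + 7.06² + (-2.88)² + (-1.71)² + (-3.06)² + 9.76²) = √(4.4521 + 49.8436 + 8.2944 + 2.9241 + 9.3636 + 95.2576) = √170.1354 ≈ 13.0436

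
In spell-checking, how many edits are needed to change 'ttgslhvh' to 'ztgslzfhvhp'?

Let D[i][j] be the edit distance between the first i characters of 'ttgslhvh' and the first j characters of 'ztgslzfhvhp', with D[i][0] = i, D[0][j] = j, and D[i][j] = D[i-1][j-1] if the characters match, else 1 + min(D[i-1][j], D[i][j-1], D[i-1][j-1]). Filling the table (rows: prefixes of 'ttgslhvh', columns: prefixes of 'ztgslzfhvhp'):
     ε  z  t  g  s  l  z  f  h  v  h  p
  ε  0  1  2  3  4  5  6  7  8  9 10 11
  t  1  1  1  2  3  4  5  6  7  8  9 10
  t  2  2  1  2  3  4  5  6  7  8  9 10
  g  3  3  2  1  2  3  4  5  6  7  8  9
  s  4  4  3  2  1  2  3  4  5  6  7  8
  l  5  5  4  3  2  1  2  3  4  5  6  7
  h  6  6  5  4  3  2  2  3  3  4  5  6
  v  7  7  6  5  4  3  3  3  4  3  4  5
  h  8  8  7  6  5  4  4  4  3  4  3  4
The bottom-right entry gives D[8][11] = 4, so no sequence of fewer than 4 edits works. Backtracking through the table gives one optimal edit sequence (4 edits):
  ttgslhvh → ztgslhvh (sub t→z @1)
  ztgslhvh → ztgslzhvh (ins z @6)
  ztgslzhvh → ztgslzfhvh (ins f @7)
  ztgslzfhvh → ztgslzfhvhp (ins p @11)
Edit distance = 4.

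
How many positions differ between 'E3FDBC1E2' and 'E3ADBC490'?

Differing positions: 3, 7, 8, 9. Hamming distance = 4.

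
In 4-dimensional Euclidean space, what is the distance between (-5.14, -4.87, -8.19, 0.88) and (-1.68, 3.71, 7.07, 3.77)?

√(Σ(x_i - y_i)²) = √((-5.14 - (-1.68))² + (-4.87 - 3.71)² + (-8.19 - 7.07)² + (0.88 - 3.77)²)
= √((-3.46)² + (-8.58)² + (-15.26)² + (-2.89)²) = √(11.9716 + 73.6164 + 232.8676 + 8.3521) = √326.8077 ≈ 18.0778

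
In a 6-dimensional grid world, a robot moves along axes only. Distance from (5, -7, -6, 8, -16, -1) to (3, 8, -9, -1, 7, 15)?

Σ|x_i - y_i| = |5 - 3| + |-7 - 8| + |-6 - (-9)| + |8 - (-1)| + |-16 - 7| + |-1 - 15| = 2 + 15 + 3 + 9 + 23 + 16 = 68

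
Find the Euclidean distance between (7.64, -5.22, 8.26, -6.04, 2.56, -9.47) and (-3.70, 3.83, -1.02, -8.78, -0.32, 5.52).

√(Σ(x_i - y_i)²) = √((7.64 - (-3.7))² + (-5.22 - 3.83)² + (8.26 - (-1.02))² + (-6.04 - (-8.78))² + (2.56 - (-0.32))² + (-9.47 - 5.52)²)
= √(11.34² + (-9.05)² + 9.28² + 2.74² + 2.88² + (-14.99)²) = √(128.5956 + 81.9025 + 86.1184 + 7.5076 + 8.2944 + 224.7001) = √537.1186 ≈ 23.1758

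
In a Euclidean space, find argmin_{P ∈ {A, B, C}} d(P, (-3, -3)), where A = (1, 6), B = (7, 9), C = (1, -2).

Distances: d(A) ≈ 9.8489, d(B) ≈ 15.6205, d(C) ≈ 4.1231. Nearest: C = (1, -2) with distance 4.1231.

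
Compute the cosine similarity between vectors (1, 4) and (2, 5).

With u = (1, 4), v = (2, 5):
u·v = 1·2 + 4·5 = 2 + 20 = 22.
|u| = √(1² + 4²) = √17, |v| = √(2² + 5²) = √29, so |u||v| = √(17·29) = √493.
cos θ = (u·v)/(|u||v|) = 22/√493 ≈ 0.9908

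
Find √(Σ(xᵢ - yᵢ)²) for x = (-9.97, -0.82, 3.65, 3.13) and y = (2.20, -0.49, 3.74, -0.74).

√(Σ(x_i - y_i)²) = √((-9.97 - 2.2)² + (-0.82 - (-0.49))² + (3.65 - 3.74)² + (3.13 - (-0.74))²)
= √((-12.17)² + (-0.33)² + (-0.09)² + 3.87²) = √(148.1089 + 0.1089 + 0.0081 + 14.9769) = √163.2028 ≈ 12.7751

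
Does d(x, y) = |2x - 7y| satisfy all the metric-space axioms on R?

No. d fails symmetry: d(2, 8) = |2·2 - 7·8| = |-52| = 52, but d(8, 2) = |2·8 - 7·2| = |2| = 2. Since 52 ≠ 2, d(x,y) ≠ d(y,x) in general.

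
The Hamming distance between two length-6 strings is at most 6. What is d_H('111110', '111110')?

Differing positions: none. Hamming distance = 0. The maximum possible Hamming distance for length-6 strings is 6, so d_H/6 = 0/6 = 0.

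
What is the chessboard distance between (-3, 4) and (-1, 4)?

max(|x_i - y_i|) = max(|-3 - (-1)|, |4 - 4|) = max(2, 0) = 2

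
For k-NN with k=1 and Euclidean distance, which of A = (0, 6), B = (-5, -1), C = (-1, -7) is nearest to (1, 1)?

Distances: d(A) ≈ 5.099, d(B) ≈ 6.3246, d(C) ≈ 8.2462. Nearest: A = (0, 6) with distance 5.099.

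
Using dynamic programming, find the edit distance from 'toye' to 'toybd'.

Let D[i][j] be the edit distance between the first i characters of 'toye' and the first j characters of 'toybd', with D[i][0] = i, D[0][j] = j, and D[i][j] = D[i-1][j-1] if the characters match, else 1 + min(D[i-1][j], D[i][j-1], D[i-1][j-1]). Filling the table (rows: prefixes of 'toye', columns: prefixes of 'toybd'):
     ε  t  o  y  b  d
  ε  0  1  2  3  4  5
  t  1  0  1  2  3  4
  o  2  1  0  1  2  3
  y  3  2  1  0  1  2
  e  4  3  2  1  1  2
The bottom-right entry gives D[4][5] = 2, so no sequence of fewer than 2 edits works. Backtracking through the table gives one optimal edit sequence (2 edits):
  toye → toybe (ins b @4)
  toybe → toybd (sub e→d @5)
Edit distance = 2.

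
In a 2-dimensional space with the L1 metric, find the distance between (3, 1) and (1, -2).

Σ|x_i - y_i| = |3 - 1| + |1 - (-2)| = 2 + 3 = 5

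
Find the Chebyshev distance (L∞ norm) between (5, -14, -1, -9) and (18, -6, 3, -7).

max(|x_i - y_i|) = max(|5 - 18|, |-14 - (-6)|, |-1 - 3|, |-9 - (-7)|) = max(13, 8, 4, 2) = 13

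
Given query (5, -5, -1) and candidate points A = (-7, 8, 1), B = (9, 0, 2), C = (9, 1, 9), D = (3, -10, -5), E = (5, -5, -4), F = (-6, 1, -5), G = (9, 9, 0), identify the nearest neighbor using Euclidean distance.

Distances: d(A) ≈ 17.8045, d(B) ≈ 7.0711, d(C) ≈ 12.3288, d(D) ≈ 6.7082, d(E) = 3, d(F) ≈ 13.1529, d(G) ≈ 14.5945. Nearest: E = (5, -5, -4) with distance 3.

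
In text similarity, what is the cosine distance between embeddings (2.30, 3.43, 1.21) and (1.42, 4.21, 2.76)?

With u = (2.30, 3.43, 1.21), v = (1.42, 4.21, 2.76):
u·v = 2.3·1.42 + 3.43·4.21 + 1.21·2.76 = 3.266 + 14.4403 + 3.3396 = 21.0459.
|u| = √(2.3² + 3.43² + 1.21²) = √(5.29 + 11.7649 + 1.4641) = √18.519, |v| = √(1.42² + 4.21² + 2.76²) = √(2.0164 + 17.7241 + 7.6176) = √27.3581.
cos θ = (u·v)/(|u||v|) = 21.0459/(√18.519·√27.3581) ≈ 0.935
Cosine distance = 1 - cos θ ≈ 1 - 0.935 = 0.065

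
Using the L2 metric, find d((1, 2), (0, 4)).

√(Σ(x_i - y_i)²) = √((1 - 0)² + (2 - 4)²)
= √(1² + (-2)²) = √(1 + 4) = √5 ≈ 2.2361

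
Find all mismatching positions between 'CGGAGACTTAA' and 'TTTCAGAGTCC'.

Differing positions: 1, 2, 3, 4, 5, 6, 7, 8, 10, 11. Hamming distance = 10.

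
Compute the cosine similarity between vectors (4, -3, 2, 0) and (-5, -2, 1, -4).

With u = (4, -3, 2, 0), v = (-5, -2, 1, -4):
u·v = 4·(-5) + (-3)·(-2) + 2·1 + 0·(-4) = (-20) + 6 + 2 + 0 = -12.
|u| = √(4² + (-3)² + 2² + 0²) = √29, |v| = √((-5)² + (-2)² + 1² + (-4)²) = √46, so |u||v| = √(29·46) = √1334.
cos θ = (u·v)/(|u||v|) = -12/√1334 ≈ -0.3286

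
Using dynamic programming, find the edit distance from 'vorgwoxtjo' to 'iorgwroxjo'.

Let D[i][j] be the edit distance between the first i characters of 'vorgwoxtjo' and the first j characters of 'iorgwroxjo', with D[i][0] = i, D[0][j] = j, and D[i][j] = D[i-1][j-1] if the characters match, else 1 + min(D[i-1][j], D[i][j-1], D[i-1][j-1]). Filling the table (rows: prefixes of 'vorgwoxtjo', columns: prefixes of 'iorgwroxjo'):
     ε  i  o  r  g  w  r  o  x  j  o
  ε  0  1  2  3  4  5  6  7  8  9 10
  v  1  1  2  3  4  5  6  7  8  9 10
  o  2  2  1  2  3  4  5  6  7  8  9
  r  3  3  2  1  2  3  4  5  6  7  8
  g  4  4  3  2  1  2  3  4  5  6  7
  w  5  5  4  3  2  1  2  3  4  5  6
  o  6  6  5  4  3  2  2  2  3  4  5
  x  7  7  6  5  4  3  3  3  2  3  4
  t  8  8  7  6  5  4  4  4  3  3  4
  j  9  9  8  7  6  5  5  5  4  3  4
  o 10 10  9  8  7  6  6  5  5  4  3
The bottom-right entry gives D[10][10] = 3, so no sequence of fewer than 3 edits works. Backtracking through the table gives one optimal edit sequence (3 edits):
  vorgwoxtjo → iorgwoxtjo (sub v→i @1)
  iorgwoxtjo → iorgwroxtjo (ins r @6)
  iorgwroxtjo → iorgwroxjo (del t @9)
Edit distance = 3.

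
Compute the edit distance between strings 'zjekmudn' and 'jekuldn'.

Let D[i][j] be the edit distance between the first i characters of 'zjekmudn' and the first j characters of 'jekuldn', with D[i][0] = i, D[0][j] = j, and D[i][j] = D[i-1][j-1] if the characters match, else 1 + min(D[i-1][j], D[i][j-1], D[i-1][j-1]). Filling the table (rows: prefixes of 'zjekmudn', columns: prefixes of 'jekuldn'):
     ε  j  e  k  u  l  d  n
  ε  0  1  2  3  4  5  6  7
  z  1  1  2  3  4  5  6  7
  j  2  1  2  3  4  5  6  7
  e  3  2  1  2  3  4  5  6
  k  4  3  2  1  2  3  4  5
  m  5  4  3  2  2  3  4  5
  u  6  5  4  3  2  3  4  5
  d  7  6  5  4  3  3  3  4
  n  8  7  6  5  4  4  4  3
The bottom-right entry gives D[8][7] = 3, so no sequence of fewer than 3 edits works. Backtracking through the table gives one optimal edit sequence (3 edits):
  zjekmudn → jekmudn (del z @1)
  jekmudn → jekuudn (sub m→u @4)
  jekuudn → jekuldn (sub u→l @5)
Edit distance = 3.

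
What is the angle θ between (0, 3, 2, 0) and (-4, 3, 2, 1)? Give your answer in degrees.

With u = (0, 3, 2, 0), v = (-4, 3, 2, 1):
u·v = 0·(-4) + 3·3 + 2·2 + 0·1 = 0 + 9 + 4 + 0 = 13.
|u| = √(0² + 3² + 2² + 0²) = √13, |v| = √((-4)² + 3² + 2² + 1²) = √30, so |u||v| = √(13·30) = √390.
cos θ = (u·v)/(|u||v|) = 13/√390 ≈ 0.658281
θ = arccos(0.658281) ≈ 48.83°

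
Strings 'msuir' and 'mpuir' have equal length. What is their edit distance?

Let D[i][j] be the edit distance between the first i characters of 'msuir' and the first j characters of 'mpuir', with D[i][0] = i, D[0][j] = j, and D[i][j] = D[i-1][j-1] if the characters match, else 1 + min(D[i-1][j], D[i][j-1], D[i-1][j-1]). Filling the table (rows: prefixes of 'msuir', columns: prefixes of 'mpuir'):
     ε  m  p  u  i  r
  ε  0  1  2  3  4  5
  m  1  0  1  2  3  4
  s  2  1  1  2  3  4
  u  3  2  2  1  2  3
  i  4  3  3  2  1  2
  r  5  4  4  3  2  1
The bottom-right entry gives D[5][5] = 1, so no sequence of fewer than 1 edit works. Backtracking through the table gives one optimal edit sequence (1 edit):
  msuir → mpuir (sub s→p @2)
Edit distance = 1.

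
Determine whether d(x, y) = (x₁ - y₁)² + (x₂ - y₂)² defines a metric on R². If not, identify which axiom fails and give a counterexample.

No. The squared Euclidean distance fails the triangle inequality. Counterexample: x = (0, 0), y = (3, 2), z = (6, 4). d(x,z) = 6² + 4² = 52, but d(x,y) + d(y,z) = (3² + 2²) + (3² + 2²) = 13 + 13 = 26. Since 52 > 26, the triangle inequality is violated. (Note: √d, the ordinary Euclidean distance, IS a metric.)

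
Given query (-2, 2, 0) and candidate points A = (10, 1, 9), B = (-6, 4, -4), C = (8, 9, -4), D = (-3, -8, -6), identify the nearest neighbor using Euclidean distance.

Distances: d(A) ≈ 15.0333, d(B) = 6, d(C) ≈ 12.8452, d(D) ≈ 11.7047. Nearest: B = (-6, 4, -4) with distance 6.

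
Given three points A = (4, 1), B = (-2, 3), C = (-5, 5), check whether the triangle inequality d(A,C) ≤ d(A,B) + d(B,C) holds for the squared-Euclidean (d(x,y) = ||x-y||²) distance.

d(A,B) = 6² + 2² = 40, d(B,C) = 3² + 2² = 13, d(A,C) = 9² + 4² = 97.
d(A,C) = 97 > 40 + 13 = 53. Triangle inequality is VIOLATED. (Squared-Euclidean is not a metric — this is a counterexample.)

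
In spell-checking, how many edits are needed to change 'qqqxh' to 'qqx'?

Let D[i][j] be the edit distance between the first i characters of 'qqqxh' and the first j characters of 'qqx', with D[i][0] = i, D[0][j] = j, and D[i][j] = D[i-1][j-1] if the characters match, else 1 + min(D[i-1][j], D[i][j-1], D[i-1][j-1]). Filling the table (rows: prefixes of 'qqqxh', columns: prefixes of 'qqx'):
     ε  q  q  x
  ε  0  1  2  3
  q  1  0  1  2
  q  2  1  0  1
  q  3  2  1  1
  x  4  3  2  1
  h  5  4  3  2
The bottom-right entry gives D[5][3] = 2, so no sequence of fewer than 2 edits works. Backtracking through the table gives one optimal edit sequence (2 edits):
  qqqxh → qqxh (del q @1)
  qqxh → qqx (del h @4)
Edit distance = 2.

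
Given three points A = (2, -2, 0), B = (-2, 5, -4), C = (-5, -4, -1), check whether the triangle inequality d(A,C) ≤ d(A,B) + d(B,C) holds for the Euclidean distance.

d(A,B) = √(4² + 7² + 4²) = √81 = 9, d(B,C) = √(3² + 9² + 3²) = √99 ≈ 9.9499, d(A,C) = √(7² + 2² + 1²) = √54 ≈ 7.3485.
d(A,C) ≈ 7.3485 ≤ 9 + 9.9499 = 18.9499. Triangle inequality is satisfied.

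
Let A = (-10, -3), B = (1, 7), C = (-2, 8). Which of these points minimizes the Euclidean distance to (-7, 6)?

Distances: d(A) ≈ 9.4868, d(B) ≈ 8.0623, d(C) ≈ 5.3852. Nearest: C = (-2, 8) with distance 5.3852.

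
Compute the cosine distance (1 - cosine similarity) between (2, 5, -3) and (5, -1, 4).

With u = (2, 5, -3), v = (5, -1, 4):
u·v = 2·5 + 5·(-1) + (-3)·4 = 10 + (-5) + (-12) = -7.
|u| = √(2² + 5² + (-3)²) = √38, |v| = √(5² + (-1)² + 4²) = √42, so |u||v| = √(38·42) = √1596.
cos θ = (u·v)/(|u||v|) = -7/√1596 ≈ -0.1752
Cosine distance = 1 - cos θ ≈ 1 - (-0.1752) = 1.1752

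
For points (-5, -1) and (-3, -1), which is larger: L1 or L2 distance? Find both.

L1 = |-5 - (-3)| + |-1 - (-1)| = 2 + 0 = 2
L2 = √(2² + 0²) = √4 = 2
L1 ≥ L2 always (equality iff movement is along one axis); L1 = L2 here (movement is along a single axis).
Ratio L1/L2 = 2/2 = 1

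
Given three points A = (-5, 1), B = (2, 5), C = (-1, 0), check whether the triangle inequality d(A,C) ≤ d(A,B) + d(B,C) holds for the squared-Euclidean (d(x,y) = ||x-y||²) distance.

d(A,B) = 7² + 4² = 65, d(B,C) = 3² + 5² = 34, d(A,C) = 4² + 1² = 17.
d(A,C) = 17 ≤ 65 + 34 = 99. Triangle inequality is satisfied.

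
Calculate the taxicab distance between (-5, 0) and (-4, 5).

Σ|x_i - y_i| = |-5 - (-4)| + |0 - 5| = 1 + 5 = 6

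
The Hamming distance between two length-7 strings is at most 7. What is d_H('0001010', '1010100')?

Differing positions: 1, 3, 4, 5, 6. Hamming distance = 5. The maximum possible Hamming distance for length-7 strings is 7, so d_H/7 = 5/7 ≈ 0.7143.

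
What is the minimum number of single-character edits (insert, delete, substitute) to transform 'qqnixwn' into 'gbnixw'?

Let D[i][j] be the edit distance between the first i characters of 'qqnixwn' and the first j characters of 'gbnixw', with D[i][0] = i, D[0][j] = j, and D[i][j] = D[i-1][j-1] if the characters match, else 1 + min(D[i-1][j], D[i][j-1], D[i-1][j-1]). Filling the table (rows: prefixes of 'qqnixwn', columns: prefixes of 'gbnixw'):
     ε  g  b  n  i  x  w
  ε  0  1  2  3  4  5  6
  q  1  1  2  3  4  5  6
  q  2  2  2  3  4  5  6
  n  3  3  3  2  3  4  5
  i  4  4  4  3  2  3  4
  x  5  5  5  4  3  2  3
  w  6  6  6  5  4  3  2
  n  7  7  7  6  5  4  3
The bottom-right entry gives D[7][6] = 3, so no sequence of fewer than 3 edits works. Backtracking through the table gives one optimal edit sequence (3 edits):
  qqnixwn → gqnixwn (sub q→g @1)
  gqnixwn → gbnixwn (sub q→b @2)
  gbnixwn → gbnixw (del n @7)
Edit distance = 3.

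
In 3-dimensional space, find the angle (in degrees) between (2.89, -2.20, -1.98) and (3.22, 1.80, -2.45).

With u = (2.89, -2.20, -1.98), v = (3.22, 1.80, -2.45):
u·v = 2.89·3.22 + (-2.2)·1.8 + (-1.98)·(-2.45) = 9.3058 + (-3.96) + 4.851 = 10.1968.
|u| = √(2.89² + (-2.2)² + (-1.98)²) = √(8.3521 + 4.84 + 3.9204) = √17.1125, |v| = √(3.22² + 1.8² + (-2.45)²) = √(10.3684 + 3.24 + 6.0025) = √19.6109.
cos θ = (u·v)/(|u||v|) = 10.1968/(√17.1125·√19.6109) ≈ 0.556619
θ = arccos(0.556619) ≈ 56.18°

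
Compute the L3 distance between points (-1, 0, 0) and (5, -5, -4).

(Σ|x_i - y_i|^3)^(1/3) = (|-1 - 5|^3 + |0 - (-5)|^3 + |0 - (-4)|^3)^(1/3)
= (6^3 + 5^3 + 4^3)^(1/3) = (216 + 125 + 64)^(1/3) = (405)^(1/3) ≈ 7.3986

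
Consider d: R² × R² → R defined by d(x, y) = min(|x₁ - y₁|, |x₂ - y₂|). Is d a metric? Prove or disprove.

No. d fails identity of indiscernibles: take x = (-1, 0) and y = (-1, 3). Then d(x,y) = min(|-1 - (-1)|, |0 - 3|) = min(0, 3) = 0, yet x ≠ y.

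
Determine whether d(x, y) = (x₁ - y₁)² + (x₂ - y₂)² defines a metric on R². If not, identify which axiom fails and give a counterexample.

No. The squared Euclidean distance fails the triangle inequality. Counterexample: x = (0, 0), y = (4, 5), z = (8, 10). d(x,z) = 8² + 10² = 164, but d(x,y) + d(y,z) = (4² + 5²) + (4² + 5²) = 41 + 41 = 82. Since 164 > 82, the triangle inequality is violated. (Note: √d, the ordinary Euclidean distance, IS a metric.)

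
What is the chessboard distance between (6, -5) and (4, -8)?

max(|x_i - y_i|) = max(|6 - 4|, |-5 - (-8)|) = max(2, 3) = 3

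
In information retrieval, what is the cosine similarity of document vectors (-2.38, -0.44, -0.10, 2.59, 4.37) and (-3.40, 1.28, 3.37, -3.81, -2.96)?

With u = (-2.38, -0.44, -0.10, 2.59, 4.37), v = (-3.40, 1.28, 3.37, -3.81, -2.96):
u·v = (-2.38)·(-3.4) + (-0.44)·1.28 + (-0.1)·3.37 + 2.59·(-3.81) + 4.37·(-2.96) = 8.092 + (-0.5632) + (-0.337) + (-9.8679) + (-12.9352) = -15.6113.
|u| = √((-2.38)² + (-0.44)² + (-0.1)² + 2.59² + 4.37²) = √(5.6644 + 0.1936 + 0.01 + 6.7081 + 19.0969) = √31.673, |v| = √((-3.4)² + 1.28² + 3.37² + (-3.81)² + (-2.96)²) = √(11.56 + 1.6384 + 11.3569 + 14.5161 + 8.7616) = √47.833.
cos θ = (u·v)/(|u||v|) = -15.6113/(√31.673·√47.833) ≈ -0.4011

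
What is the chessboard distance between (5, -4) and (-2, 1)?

max(|x_i - y_i|) = max(|5 - (-2)|, |-4 - 1|) = max(7, 5) = 7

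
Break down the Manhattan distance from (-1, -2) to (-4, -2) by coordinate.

Σ|x_i - y_i| = |-1 - (-4)| + |-2 - (-2)| = 3 + 0 = 3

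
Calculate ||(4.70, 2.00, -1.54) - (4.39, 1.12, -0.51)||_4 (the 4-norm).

(Σ|x_i - y_i|^4)^(1/4) = (|4.7 - 4.39|^4 + |2 - 1.12|^4 + |-1.54 - (-0.51)|^4)^(1/4)
= (0.31^4 + 0.88^4 + 1.03^4)^(1/4) ≈ (0.0092 + 0.5997 + 1.1255)^(1/4) = (1.7344)^(1/4) ≈ 1.1476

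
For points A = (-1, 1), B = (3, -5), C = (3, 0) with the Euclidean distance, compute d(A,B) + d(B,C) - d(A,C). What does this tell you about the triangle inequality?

d(A,B) = √(4² + 6²) = √52 ≈ 7.2111, d(B,C) = √(0² + 5²) = √25 = 5, d(A,C) = √(4² + 1²) = √17 ≈ 4.1231.
d(A,B) + d(B,C) - d(A,C) = 7.2111 + 5 - 4.1231 = 12.2111 - 4.1231 = 8.088 (to 4 decimal places). This is ≥ 0, so the triangle inequality holds for these points.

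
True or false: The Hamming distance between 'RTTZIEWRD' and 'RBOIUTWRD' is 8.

Differing positions: 2, 3, 4, 5, 6. Hamming distance = 5, so the claim that d_H = 8 is false.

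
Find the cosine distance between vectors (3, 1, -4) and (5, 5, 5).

With u = (3, 1, -4), v = (5, 5, 5):
u·v = 3·5 + 1·5 + (-4)·5 = 15 + 5 + (-20) = 0.
|u| = √(3² + 1² + (-4)²) = √26, |v| = √(5² + 5² + 5²) = √75, so |u||v| = √(26·75) = √1950.
cos θ = (u·v)/(|u||v|) = 0/√1950 = 0
Cosine distance = 1 - cos θ = 1 - 0 = 1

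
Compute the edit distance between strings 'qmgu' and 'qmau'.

Let D[i][j] be the edit distance between the first i characters of 'qmgu' and the first j characters of 'qmau', with D[i][0] = i, D[0][j] = j, and D[i][j] = D[i-1][j-1] if the characters match, else 1 + min(D[i-1][j], D[i][j-1], D[i-1][j-1]). Filling the table (rows: prefixes of 'qmgu', columns: prefixes of 'qmau'):
     ε  q  m  a  u
  ε  0  1  2  3  4
  q  1  0  1  2  3
  m  2  1  0  1  2
  g  3  2  1  1  2
  u  4  3  2  2  1
The bottom-right entry gives D[4][4] = 1, so no sequence of fewer than 1 edit works. Backtracking through the table gives one optimal edit sequence (1 edit):
  qmgu → qmau (sub g→a @3)
Edit distance = 1.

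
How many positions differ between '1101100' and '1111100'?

Differing positions: 3. Hamming distance = 1.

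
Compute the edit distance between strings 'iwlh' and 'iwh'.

Let D[i][j] be the edit distance between the first i characters of 'iwlh' and the first j characters of 'iwh', with D[i][0] = i, D[0][j] = j, and D[i][j] = D[i-1][j-1] if the characters match, else 1 + min(D[i-1][j], D[i][j-1], D[i-1][j-1]). Filling the table (rows: prefixes of 'iwlh', columns: prefixes of 'iwh'):
     ε  i  w  h
  ε  0  1  2  3
  i  1  0  1  2
  w  2  1  0  1
  l  3  2  1  1
  h  4  3  2  1
The bottom-right entry gives D[4][3] = 1, so no sequence of fewer than 1 edit works. Backtracking through the table gives one optimal edit sequence (1 edit):
  iwlh → iwh (del l @3)
Edit distance = 1.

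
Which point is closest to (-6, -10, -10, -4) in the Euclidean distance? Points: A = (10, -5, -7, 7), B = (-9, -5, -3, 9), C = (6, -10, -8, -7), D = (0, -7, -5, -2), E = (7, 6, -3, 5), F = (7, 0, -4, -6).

Distances: d(A) ≈ 20.2731, d(B) ≈ 15.8745, d(C) ≈ 12.53, d(D) ≈ 8.6023, d(E) ≈ 23.5584, d(F) ≈ 17.5784. Nearest: D = (0, -7, -5, -2) with distance 8.6023.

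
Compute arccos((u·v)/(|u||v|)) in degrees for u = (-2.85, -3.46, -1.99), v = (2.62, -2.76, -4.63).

With u = (-2.85, -3.46, -1.99), v = (2.62, -2.76, -4.63):
u·v = (-2.85)·2.62 + (-3.46)·(-2.76) + (-1.99)·(-4.63) = (-7.467) + 9.5496 + 9.2137 = 11.2963.
|u| = √((-2.85)² + (-3.46)² + (-1.99)²) = √(8.1225 + 11.9716 + 3.9601) = √24.0542, |v| = √(2.62² + (-2.76)² + (-4.63)²) = √(6.8644 + 7.6176 + 21.4369) = √35.9189.
cos θ = (u·v)/(|u||v|) = 11.2963/(√24.0542·√35.9189) ≈ 0.384308
θ = arccos(0.384308) ≈ 67.4°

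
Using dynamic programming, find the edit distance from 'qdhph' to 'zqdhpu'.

Let D[i][j] be the edit distance between the first i characters of 'qdhph' and the first j characters of 'zqdhpu', with D[i][0] = i, D[0][j] = j, and D[i][j] = D[i-1][j-1] if the characters match, else 1 + min(D[i-1][j], D[i][j-1], D[i-1][j-1]). Filling the table (rows: prefixes of 'qdhph', columns: prefixes of 'zqdhpu'):
     ε  z  q  d  h  p  u
  ε  0  1  2  3  4  5  6
  q  1  1  1  2  3  4  5
  d  2  2  2  1  2  3  4
  h  3  3  3  2  1  2  3
  p  4  4  4  3  2  1  2
  h  5  5  5  4  3  2  2
The bottom-right entry gives D[5][6] = 2, so no sequence of fewer than 2 edits works. Backtracking through the table gives one optimal edit sequence (2 edits):
  qdhph → zqdhph (ins z @1)
  zqdhph → zqdhpu (sub h→u @6)
Edit distance = 2.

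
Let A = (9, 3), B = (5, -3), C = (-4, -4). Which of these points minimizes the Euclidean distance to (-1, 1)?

Distances: d(A) ≈ 10.198, d(B) ≈ 7.2111, d(C) ≈ 5.831. Nearest: C = (-4, -4) with distance 5.831.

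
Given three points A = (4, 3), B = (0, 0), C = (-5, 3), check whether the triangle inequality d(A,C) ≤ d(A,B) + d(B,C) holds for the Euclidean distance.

d(A,B) = √(4² + 3²) = √25 = 5, d(B,C) = √(5² + 3²) = √34 ≈ 5.831, d(A,C) = √(9² + 0²) = √81 = 9.
d(A,C) = 9 ≤ 5 + 5.831 = 10.831. Triangle inequality is satisfied.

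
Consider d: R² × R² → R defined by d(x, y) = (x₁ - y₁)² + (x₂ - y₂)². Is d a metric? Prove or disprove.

No. The squared Euclidean distance fails the triangle inequality. Counterexample: x = (0, 0), y = (2, 1), z = (4, 2). d(x,z) = 4² + 2² = 20, but d(x,y) + d(y,z) = (2² + 1²) + (2² + 1²) = 5 + 5 = 10. Since 20 > 10, the triangle inequality is violated. (Note: √d, the ordinary Euclidean distance, IS a metric.)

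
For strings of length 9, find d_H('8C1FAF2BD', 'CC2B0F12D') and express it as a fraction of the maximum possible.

Differing positions: 1, 3, 4, 5, 7, 8. Hamming distance = 6. The maximum possible Hamming distance for length-9 strings is 9, so d_H/9 = 6/9 ≈ 0.6667.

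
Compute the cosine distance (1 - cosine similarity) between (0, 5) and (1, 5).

With u = (0, 5), v = (1, 5):
u·v = 0·1 + 5·5 = 0 + 25 = 25.
|u| = √(0² + 5²) = √25, |v| = √(1² + 5²) = √26, so |u||v| = √(25·26) = √650.
cos θ = (u·v)/(|u||v|) = 25/√650 ≈ 0.9806
Cosine distance = 1 - cos θ ≈ 1 - 0.9806 = 0.0194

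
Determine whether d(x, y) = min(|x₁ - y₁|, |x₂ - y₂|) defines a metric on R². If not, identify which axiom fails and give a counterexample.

No. d fails identity of indiscernibles: take x = (4, 0) and y = (4, 4). Then d(x,y) = min(|4 - 4|, |0 - 4|) = min(0, 4) = 0, yet x ≠ y.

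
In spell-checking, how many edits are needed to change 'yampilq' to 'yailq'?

Let D[i][j] be the edit distance between the first i characters of 'yampilq' and the first j characters of 'yailq', with D[i][0] = i, D[0][j] = j, and D[i][j] = D[i-1][j-1] if the characters match, else 1 + min(D[i-1][j], D[i][j-1], D[i-1][j-1]). Filling the table (rows: prefixes of 'yampilq', columns: prefixes of 'yailq'):
     ε  y  a  i  l  q
  ε  0  1  2  3  4  5
  y  1  0  1  2  3  4
  a  2  1  0  1  2  3
  m  3  2  1  1  2  3
  p  4  3  2  2  2  3
  i  5  4  3  2  3  3
  l  6  5  4  3  2  3
  q  7  6  5  4  3  2
The bottom-right entry gives D[7][5] = 2, so no sequence of fewer than 2 edits works. Backtracking through the table gives one optimal edit sequence (2 edits):
  yampilq → yapilq (del m @3)
  yapilq → yailq (del p @3)
Edit distance = 2.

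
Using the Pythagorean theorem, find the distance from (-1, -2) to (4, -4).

√(Σ(x_i - y_i)²) = √((-1 - 4)² + (-2 - (-4))²)
= √((-5)² + 2²) = √(25 + 4) = √29 ≈ 5.3852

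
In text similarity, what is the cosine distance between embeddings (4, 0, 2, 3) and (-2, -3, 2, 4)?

With u = (4, 0, 2, 3), v = (-2, -3, 2, 4):
u·v = 4·(-2) + 0·(-3) + 2·2 + 3·4 = (-8) + 0 + 4 + 12 = 8.
|u| = √(4² + 0² + 2² + 3²) = √29, |v| = √((-2)² + (-3)² + 2² + 4²) = √33, so |u||v| = √(29·33) = √957.
cos θ = (u·v)/(|u||v|) = 8/√957 ≈ 0.2586
Cosine distance = 1 - cos θ ≈ 1 - 0.2586 = 0.7414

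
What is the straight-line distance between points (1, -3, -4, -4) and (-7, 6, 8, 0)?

√(Σ(x_i - y_i)²) = √((1 - (-7))² + (-3 - 6)² + (-4 - 8)² + (-4 - 0)²)
= √(8² + (-9)² + (-12)² + (-4)²) = √(64 + 81 + 144 + 16) = √305 ≈ 17.4642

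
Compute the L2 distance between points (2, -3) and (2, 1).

(Σ|x_i - y_i|^2)^(1/2) = (|2 - 2|^2 + |-3 - 1|^2)^(1/2)
= (0^2 + 4^2)^(1/2) = (0 + 16)^(1/2) = (16)^(1/2) = 4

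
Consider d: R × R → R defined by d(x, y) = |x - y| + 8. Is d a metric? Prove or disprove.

No. d fails identity of indiscernibles (specifically d(x,x) = 0): d(-6, -6) = |-6 - (-6)| + 8 = 0 + 8 = 8 ≠ 0.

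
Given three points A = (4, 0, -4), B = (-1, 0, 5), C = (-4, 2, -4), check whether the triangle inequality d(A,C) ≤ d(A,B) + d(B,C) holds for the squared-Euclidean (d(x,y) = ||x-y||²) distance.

d(A,B) = 5² + 0² + 9² = 106, d(B,C) = 3² + 2² + 9² = 94, d(A,C) = 8² + 2² + 0² = 68.
d(A,C) = 68 ≤ 106 + 94 = 200. Triangle inequality is satisfied.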